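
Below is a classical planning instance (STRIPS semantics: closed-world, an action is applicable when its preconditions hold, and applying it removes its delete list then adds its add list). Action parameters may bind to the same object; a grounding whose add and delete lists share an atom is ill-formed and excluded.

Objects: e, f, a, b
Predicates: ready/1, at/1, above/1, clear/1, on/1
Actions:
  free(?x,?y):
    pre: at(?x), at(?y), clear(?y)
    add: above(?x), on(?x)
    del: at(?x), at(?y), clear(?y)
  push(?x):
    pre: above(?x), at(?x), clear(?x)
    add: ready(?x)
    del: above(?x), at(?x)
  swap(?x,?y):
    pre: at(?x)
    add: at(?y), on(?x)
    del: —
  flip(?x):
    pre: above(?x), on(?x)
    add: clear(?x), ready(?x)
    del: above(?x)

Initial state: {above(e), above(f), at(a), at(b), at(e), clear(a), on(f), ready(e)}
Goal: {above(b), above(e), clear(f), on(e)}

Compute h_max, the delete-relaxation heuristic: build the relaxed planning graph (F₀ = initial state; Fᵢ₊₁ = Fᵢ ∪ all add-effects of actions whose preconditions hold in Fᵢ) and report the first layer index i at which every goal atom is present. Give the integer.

1

F0 = init (8 atoms)
F1 = F0 ∪ {above(a), above(b), at(f), clear(f), on(a), on(b), on(e), ready(f)}  (16 atoms)
goal ⊆ F1  ⇒  h_max = 1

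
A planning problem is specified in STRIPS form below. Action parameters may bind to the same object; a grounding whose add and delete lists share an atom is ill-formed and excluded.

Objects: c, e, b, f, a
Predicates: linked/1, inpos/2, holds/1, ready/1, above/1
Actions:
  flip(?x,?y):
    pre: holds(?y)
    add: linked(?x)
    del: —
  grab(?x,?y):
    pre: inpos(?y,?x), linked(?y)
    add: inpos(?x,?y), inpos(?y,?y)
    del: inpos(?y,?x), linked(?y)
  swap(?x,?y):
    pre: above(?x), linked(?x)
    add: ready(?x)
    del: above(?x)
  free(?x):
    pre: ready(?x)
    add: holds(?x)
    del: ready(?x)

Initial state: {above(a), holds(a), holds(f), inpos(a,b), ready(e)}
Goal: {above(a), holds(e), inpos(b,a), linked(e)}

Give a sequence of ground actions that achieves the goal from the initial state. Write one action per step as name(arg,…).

1. flip(e,f)  →  {above(a), holds(a), holds(f), inpos(a,b), linked(e), ready(e)}
2. flip(a,f)  →  {above(a), holds(a), holds(f), inpos(a,b), linked(a), linked(e), ready(e)}
3. grab(b,a)  →  {above(a), holds(a), holds(f), inpos(a,a), inpos(b,a), linked(e), ready(e)}
4. free(e)  →  {above(a), holds(a), holds(e), holds(f), inpos(a,a), inpos(b,a), linked(e)}

flip(e,f); flip(a,f); grab(b,a); free(e)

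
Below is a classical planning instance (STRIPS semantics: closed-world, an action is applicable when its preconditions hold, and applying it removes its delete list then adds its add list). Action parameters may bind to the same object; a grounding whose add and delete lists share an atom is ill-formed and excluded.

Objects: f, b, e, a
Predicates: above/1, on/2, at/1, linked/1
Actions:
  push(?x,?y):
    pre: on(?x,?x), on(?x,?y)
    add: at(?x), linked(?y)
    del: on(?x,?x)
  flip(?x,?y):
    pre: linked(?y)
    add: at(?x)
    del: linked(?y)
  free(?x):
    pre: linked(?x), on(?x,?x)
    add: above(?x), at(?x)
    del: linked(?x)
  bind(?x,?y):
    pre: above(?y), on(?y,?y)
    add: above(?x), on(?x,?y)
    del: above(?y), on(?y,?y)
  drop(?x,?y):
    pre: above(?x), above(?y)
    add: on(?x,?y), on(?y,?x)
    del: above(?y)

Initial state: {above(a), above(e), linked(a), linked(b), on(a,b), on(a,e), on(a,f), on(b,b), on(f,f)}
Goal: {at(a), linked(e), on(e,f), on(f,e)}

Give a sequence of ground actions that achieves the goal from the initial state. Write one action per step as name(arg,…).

1. flip(a,a)  →  {above(a), above(e), at(a), linked(b), on(a,b), on(a,e), on(a,f), on(b,b), on(f,f)}
2. free(b)  →  {above(a), above(b), above(e), at(a), at(b), on(a,b), on(a,e), on(a,f), on(b,b), on(f,f)}
3. bind(f,b)  →  {above(a), above(e), above(f), at(a), at(b), on(a,b), on(a,e), on(a,f), on(f,b), on(f,f)}
4. drop(f,e)  →  {above(a), above(f), at(a), at(b), on(a,b), on(a,e), on(a,f), on(e,f), on(f,b), on(f,e), on(f,f)}
5. push(f,e)  →  {above(a), above(f), at(a), at(b), at(f), linked(e), on(a,b), on(a,e), on(a,f), on(e,f), on(f,b), on(f,e)}

flip(a,a); free(b); bind(f,b); drop(f,e); push(f,e)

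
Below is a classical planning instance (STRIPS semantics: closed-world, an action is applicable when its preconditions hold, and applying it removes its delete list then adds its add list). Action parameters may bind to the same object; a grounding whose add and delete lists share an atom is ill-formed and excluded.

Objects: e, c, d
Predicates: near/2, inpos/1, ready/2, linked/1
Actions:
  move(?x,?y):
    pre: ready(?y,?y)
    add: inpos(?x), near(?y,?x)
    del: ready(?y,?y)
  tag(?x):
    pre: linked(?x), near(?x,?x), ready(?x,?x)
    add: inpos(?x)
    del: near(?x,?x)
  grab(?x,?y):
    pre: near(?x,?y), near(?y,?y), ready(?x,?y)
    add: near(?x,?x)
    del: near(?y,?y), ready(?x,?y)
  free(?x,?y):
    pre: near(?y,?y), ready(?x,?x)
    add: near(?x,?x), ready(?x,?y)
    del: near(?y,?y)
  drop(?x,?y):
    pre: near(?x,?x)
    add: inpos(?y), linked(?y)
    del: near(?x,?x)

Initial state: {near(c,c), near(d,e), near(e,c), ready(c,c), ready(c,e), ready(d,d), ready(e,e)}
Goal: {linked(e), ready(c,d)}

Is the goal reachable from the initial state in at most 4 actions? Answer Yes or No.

1. move(d,d)  →  {inpos(d), near(c,c), near(d,d), near(d,e), near(e,c), ready(c,c), ready(c,e), ready(e,e)}
2. free(c,d)  →  {inpos(d), near(c,c), near(d,e), near(e,c), ready(c,c), ready(c,d), ready(c,e), ready(e,e)}
3. drop(c,e)  →  {inpos(d), inpos(e), linked(e), near(d,e), near(e,c), ready(c,c), ready(c,d), ready(c,e), ready(e,e)}
optimal plan length = 3; 3 ≤ 4

Yes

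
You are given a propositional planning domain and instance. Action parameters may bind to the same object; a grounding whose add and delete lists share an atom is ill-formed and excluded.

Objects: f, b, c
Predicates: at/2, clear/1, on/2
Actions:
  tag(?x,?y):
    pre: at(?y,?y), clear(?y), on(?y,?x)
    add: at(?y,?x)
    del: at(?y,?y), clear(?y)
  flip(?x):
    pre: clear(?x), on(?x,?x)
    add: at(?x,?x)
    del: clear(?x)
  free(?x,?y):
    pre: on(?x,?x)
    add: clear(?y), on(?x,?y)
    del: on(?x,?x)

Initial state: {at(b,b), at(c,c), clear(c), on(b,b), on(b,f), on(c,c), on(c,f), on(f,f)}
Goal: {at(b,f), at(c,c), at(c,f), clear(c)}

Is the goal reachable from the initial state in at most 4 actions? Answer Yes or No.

No

1. tag(f,c)  →  {at(b,b), at(c,f), on(b,b), on(b,f), on(c,c), on(c,f), on(f,f)}
2. free(f,c)  →  {at(b,b), at(c,f), clear(c), on(b,b), on(b,f), on(c,c), on(c,f), on(f,c)}
3. flip(c)  →  {at(b,b), at(c,c), at(c,f), on(b,b), on(b,f), on(c,c), on(c,f), on(f,c)}
4. free(b,c)  →  {at(b,b), at(c,c), at(c,f), clear(c), on(b,c), on(b,f), on(c,c), on(c,f), on(f,c)}
5. free(c,b)  →  {at(b,b), at(c,c), at(c,f), clear(b), clear(c), on(b,c), on(b,f), on(c,b), on(c,f), on(f,c)}
6. tag(f,b)  →  {at(b,f), at(c,c), at(c,f), clear(c), on(b,c), on(b,f), on(c,b), on(c,f), on(f,c)}
optimal plan length = 6; 6 > 4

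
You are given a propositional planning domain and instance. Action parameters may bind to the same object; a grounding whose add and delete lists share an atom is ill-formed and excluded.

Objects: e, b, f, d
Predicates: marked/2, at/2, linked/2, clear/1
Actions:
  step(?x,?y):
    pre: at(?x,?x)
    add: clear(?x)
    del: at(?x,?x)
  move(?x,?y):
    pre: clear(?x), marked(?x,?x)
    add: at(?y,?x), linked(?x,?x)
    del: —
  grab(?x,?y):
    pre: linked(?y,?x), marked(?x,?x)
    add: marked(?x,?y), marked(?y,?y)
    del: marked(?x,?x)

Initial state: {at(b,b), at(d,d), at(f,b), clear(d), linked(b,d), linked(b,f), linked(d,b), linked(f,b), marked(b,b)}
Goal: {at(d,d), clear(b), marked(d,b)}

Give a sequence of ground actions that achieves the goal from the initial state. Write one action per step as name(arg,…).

step(b,e); grab(b,d); grab(d,b)

1. step(b,e)  →  {at(d,d), at(f,b), clear(b), clear(d), linked(b,d), linked(b,f), linked(d,b), linked(f,b), marked(b,b)}
2. grab(b,d)  →  {at(d,d), at(f,b), clear(b), clear(d), linked(b,d), linked(b,f), linked(d,b), linked(f,b), marked(b,d), marked(d,d)}
3. grab(d,b)  →  {at(d,d), at(f,b), clear(b), clear(d), linked(b,d), linked(b,f), linked(d,b), linked(f,b), marked(b,b), marked(b,d), marked(d,b)}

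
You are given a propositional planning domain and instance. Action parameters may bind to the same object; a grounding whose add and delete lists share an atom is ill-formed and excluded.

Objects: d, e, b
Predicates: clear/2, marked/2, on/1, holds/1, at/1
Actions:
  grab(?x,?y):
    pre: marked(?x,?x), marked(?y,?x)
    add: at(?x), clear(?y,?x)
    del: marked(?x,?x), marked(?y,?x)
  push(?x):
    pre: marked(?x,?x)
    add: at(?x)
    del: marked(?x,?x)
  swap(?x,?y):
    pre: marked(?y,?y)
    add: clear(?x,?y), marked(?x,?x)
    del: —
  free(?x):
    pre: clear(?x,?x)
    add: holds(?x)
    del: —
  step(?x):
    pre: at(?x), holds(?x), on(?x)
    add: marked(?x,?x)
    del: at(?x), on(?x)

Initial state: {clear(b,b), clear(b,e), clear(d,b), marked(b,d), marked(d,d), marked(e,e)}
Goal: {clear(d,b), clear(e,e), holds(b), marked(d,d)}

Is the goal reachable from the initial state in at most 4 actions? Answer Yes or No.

1. grab(e,e)  →  {at(e), clear(b,b), clear(b,e), clear(d,b), clear(e,e), marked(b,d), marked(d,d)}
2. free(b)  →  {at(e), clear(b,b), clear(b,e), clear(d,b), clear(e,e), holds(b), marked(b,d), marked(d,d)}
optimal plan length = 2; 2 ≤ 4

Yes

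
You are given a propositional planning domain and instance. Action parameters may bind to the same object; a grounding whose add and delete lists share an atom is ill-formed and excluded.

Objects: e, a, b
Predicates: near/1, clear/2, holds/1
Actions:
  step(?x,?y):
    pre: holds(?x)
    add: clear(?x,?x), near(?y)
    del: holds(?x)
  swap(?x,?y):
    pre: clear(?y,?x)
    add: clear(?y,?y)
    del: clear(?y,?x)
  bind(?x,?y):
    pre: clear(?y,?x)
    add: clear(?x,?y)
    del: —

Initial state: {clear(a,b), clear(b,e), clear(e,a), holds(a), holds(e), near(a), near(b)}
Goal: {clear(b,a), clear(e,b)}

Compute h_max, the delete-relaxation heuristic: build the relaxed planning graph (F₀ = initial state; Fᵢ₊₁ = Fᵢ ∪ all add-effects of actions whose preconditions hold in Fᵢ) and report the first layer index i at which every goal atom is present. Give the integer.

F0 = init (7 atoms)
F1 = F0 ∪ {clear(a,a), clear(a,e), clear(b,a), clear(b,b), clear(e,b), clear(e,e), near(e)}  (14 atoms)
goal ⊆ F1  ⇒  h_max = 1

1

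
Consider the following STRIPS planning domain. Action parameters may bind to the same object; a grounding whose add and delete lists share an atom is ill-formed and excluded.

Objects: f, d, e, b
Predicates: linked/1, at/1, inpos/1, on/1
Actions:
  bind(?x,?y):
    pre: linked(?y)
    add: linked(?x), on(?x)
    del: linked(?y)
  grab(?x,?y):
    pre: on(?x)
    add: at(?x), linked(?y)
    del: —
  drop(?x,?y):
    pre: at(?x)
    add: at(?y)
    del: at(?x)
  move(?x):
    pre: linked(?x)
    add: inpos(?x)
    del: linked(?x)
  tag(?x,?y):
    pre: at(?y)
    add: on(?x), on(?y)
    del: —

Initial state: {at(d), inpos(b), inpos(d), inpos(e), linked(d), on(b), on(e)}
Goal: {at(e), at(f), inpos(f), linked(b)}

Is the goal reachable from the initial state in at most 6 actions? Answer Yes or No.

Yes

1. bind(f,d)  →  {at(d), inpos(b), inpos(d), inpos(e), linked(f), on(b), on(e), on(f)}
2. grab(f,f)  →  {at(d), at(f), inpos(b), inpos(d), inpos(e), linked(f), on(b), on(e), on(f)}
3. grab(e,b)  →  {at(d), at(e), at(f), inpos(b), inpos(d), inpos(e), linked(b), linked(f), on(b), on(e), on(f)}
4. move(f)  →  {at(d), at(e), at(f), inpos(b), inpos(d), inpos(e), inpos(f), linked(b), on(b), on(e), on(f)}
optimal plan length = 4; 4 ≤ 6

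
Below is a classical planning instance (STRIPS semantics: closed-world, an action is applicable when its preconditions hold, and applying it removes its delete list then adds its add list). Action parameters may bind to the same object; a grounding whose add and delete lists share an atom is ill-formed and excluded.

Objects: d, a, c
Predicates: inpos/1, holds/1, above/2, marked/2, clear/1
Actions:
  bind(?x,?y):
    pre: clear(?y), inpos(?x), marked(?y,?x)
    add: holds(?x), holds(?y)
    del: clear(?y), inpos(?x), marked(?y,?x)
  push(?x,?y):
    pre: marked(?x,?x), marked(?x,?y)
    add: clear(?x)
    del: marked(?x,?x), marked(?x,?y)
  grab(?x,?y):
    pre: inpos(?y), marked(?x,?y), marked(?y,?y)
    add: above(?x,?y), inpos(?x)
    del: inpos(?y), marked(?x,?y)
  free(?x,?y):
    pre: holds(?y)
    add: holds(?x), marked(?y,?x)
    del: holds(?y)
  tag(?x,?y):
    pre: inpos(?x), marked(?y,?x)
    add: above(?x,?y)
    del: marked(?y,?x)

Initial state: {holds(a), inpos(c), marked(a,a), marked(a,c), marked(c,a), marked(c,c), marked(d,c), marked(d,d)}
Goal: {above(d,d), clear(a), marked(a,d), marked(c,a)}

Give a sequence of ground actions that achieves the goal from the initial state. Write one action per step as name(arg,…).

1. push(a,a)  →  {clear(a), holds(a), inpos(c), marked(a,c), marked(c,a), marked(c,c), marked(d,c), marked(d,d)}
2. grab(d,c)  →  {above(d,c), clear(a), holds(a), inpos(d), marked(a,c), marked(c,a), marked(c,c), marked(d,d)}
3. free(d,a)  →  {above(d,c), clear(a), holds(d), inpos(d), marked(a,c), marked(a,d), marked(c,a), marked(c,c), marked(d,d)}
4. tag(d,d)  →  {above(d,c), above(d,d), clear(a), holds(d), inpos(d), marked(a,c), marked(a,d), marked(c,a), marked(c,c)}

push(a,a); grab(d,c); free(d,a); tag(d,d)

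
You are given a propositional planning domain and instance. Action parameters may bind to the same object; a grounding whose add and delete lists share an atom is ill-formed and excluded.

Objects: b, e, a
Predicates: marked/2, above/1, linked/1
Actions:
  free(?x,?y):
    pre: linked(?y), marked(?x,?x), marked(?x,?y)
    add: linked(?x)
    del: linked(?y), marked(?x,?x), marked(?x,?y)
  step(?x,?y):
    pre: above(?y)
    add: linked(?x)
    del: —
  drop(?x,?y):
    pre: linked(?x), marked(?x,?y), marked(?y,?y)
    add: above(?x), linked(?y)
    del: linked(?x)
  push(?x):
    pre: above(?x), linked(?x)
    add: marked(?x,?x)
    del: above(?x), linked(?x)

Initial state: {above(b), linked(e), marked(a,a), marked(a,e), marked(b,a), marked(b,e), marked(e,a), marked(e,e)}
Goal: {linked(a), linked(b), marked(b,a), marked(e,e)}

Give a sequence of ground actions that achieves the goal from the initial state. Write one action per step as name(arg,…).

free(a,e); step(b,b)

1. free(a,e)  →  {above(b), linked(a), marked(b,a), marked(b,e), marked(e,a), marked(e,e)}
2. step(b,b)  →  {above(b), linked(a), linked(b), marked(b,a), marked(b,e), marked(e,a), marked(e,e)}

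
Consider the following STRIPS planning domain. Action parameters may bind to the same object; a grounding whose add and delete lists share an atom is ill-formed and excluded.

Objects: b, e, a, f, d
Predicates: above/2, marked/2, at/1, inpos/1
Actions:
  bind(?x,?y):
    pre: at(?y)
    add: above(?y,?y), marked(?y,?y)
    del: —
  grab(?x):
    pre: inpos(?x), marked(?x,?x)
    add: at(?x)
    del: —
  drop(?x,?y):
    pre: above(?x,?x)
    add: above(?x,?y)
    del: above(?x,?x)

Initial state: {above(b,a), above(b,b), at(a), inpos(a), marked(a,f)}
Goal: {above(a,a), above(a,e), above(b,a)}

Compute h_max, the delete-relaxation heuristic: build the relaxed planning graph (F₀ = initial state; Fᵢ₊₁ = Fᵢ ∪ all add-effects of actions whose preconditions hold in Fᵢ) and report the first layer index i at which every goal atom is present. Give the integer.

F0 = init (5 atoms)
F1 = F0 ∪ {above(a,a), above(b,d), above(b,e), above(b,f), marked(a,a)}  (10 atoms)
F2 = F1 ∪ {above(a,b), above(a,d), above(a,e), above(a,f)}  (14 atoms)
goal ⊆ F2  ⇒  h_max = 2

2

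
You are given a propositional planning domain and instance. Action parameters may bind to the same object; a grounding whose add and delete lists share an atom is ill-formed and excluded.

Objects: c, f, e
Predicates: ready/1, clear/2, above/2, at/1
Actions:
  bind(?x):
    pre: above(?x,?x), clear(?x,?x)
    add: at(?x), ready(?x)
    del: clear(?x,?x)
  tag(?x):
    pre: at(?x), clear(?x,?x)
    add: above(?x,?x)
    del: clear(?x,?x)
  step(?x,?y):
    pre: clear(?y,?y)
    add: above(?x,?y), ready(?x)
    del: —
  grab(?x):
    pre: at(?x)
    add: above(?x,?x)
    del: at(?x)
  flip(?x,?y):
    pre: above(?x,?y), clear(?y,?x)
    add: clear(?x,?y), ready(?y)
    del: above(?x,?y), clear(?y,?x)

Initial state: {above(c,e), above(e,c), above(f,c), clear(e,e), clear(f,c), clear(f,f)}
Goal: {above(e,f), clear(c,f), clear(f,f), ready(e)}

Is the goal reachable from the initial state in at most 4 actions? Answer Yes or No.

1. step(c,f)  →  {above(c,e), above(c,f), above(e,c), above(f,c), clear(e,e), clear(f,c), clear(f,f), ready(c)}
2. step(e,f)  →  {above(c,e), above(c,f), above(e,c), above(e,f), above(f,c), clear(e,e), clear(f,c), clear(f,f), ready(c), ready(e)}
3. flip(c,f)  →  {above(c,e), above(e,c), above(e,f), above(f,c), clear(c,f), clear(e,e), clear(f,f), ready(c), ready(e), ready(f)}
optimal plan length = 3; 3 ≤ 4

Yes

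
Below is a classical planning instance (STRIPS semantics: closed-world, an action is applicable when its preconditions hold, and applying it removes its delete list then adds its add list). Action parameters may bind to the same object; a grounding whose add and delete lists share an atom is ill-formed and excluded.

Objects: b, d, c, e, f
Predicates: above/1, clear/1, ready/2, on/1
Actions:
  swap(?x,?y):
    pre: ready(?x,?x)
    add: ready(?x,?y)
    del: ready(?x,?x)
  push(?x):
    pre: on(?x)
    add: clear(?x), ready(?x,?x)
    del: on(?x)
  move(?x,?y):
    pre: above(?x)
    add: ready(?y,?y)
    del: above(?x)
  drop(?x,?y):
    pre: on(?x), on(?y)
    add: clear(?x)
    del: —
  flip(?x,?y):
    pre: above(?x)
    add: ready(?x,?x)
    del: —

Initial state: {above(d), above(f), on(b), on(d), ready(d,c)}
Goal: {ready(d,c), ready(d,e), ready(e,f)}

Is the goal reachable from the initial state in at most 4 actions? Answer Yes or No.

Yes

1. push(d)  →  {above(d), above(f), clear(d), on(b), ready(d,c), ready(d,d)}
2. swap(d,e)  →  {above(d), above(f), clear(d), on(b), ready(d,c), ready(d,e)}
3. move(d,e)  →  {above(f), clear(d), on(b), ready(d,c), ready(d,e), ready(e,e)}
4. swap(e,f)  →  {above(f), clear(d), on(b), ready(d,c), ready(d,e), ready(e,f)}
optimal plan length = 4; 4 ≤ 4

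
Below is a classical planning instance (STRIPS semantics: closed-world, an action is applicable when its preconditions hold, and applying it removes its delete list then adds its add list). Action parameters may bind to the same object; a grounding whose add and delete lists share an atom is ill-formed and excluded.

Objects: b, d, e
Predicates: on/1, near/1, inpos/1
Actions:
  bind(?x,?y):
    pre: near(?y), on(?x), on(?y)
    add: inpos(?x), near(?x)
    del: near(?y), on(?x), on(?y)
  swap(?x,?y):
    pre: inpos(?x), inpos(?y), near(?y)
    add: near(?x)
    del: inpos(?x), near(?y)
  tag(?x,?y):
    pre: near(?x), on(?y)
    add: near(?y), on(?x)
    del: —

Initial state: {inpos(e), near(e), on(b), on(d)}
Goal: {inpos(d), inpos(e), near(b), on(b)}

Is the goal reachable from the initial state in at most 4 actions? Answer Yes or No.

1. tag(e,b)  →  {inpos(e), near(b), near(e), on(b), on(d), on(e)}
2. bind(d,e)  →  {inpos(d), inpos(e), near(b), near(d), on(b)}
optimal plan length = 2; 2 ≤ 4

Yes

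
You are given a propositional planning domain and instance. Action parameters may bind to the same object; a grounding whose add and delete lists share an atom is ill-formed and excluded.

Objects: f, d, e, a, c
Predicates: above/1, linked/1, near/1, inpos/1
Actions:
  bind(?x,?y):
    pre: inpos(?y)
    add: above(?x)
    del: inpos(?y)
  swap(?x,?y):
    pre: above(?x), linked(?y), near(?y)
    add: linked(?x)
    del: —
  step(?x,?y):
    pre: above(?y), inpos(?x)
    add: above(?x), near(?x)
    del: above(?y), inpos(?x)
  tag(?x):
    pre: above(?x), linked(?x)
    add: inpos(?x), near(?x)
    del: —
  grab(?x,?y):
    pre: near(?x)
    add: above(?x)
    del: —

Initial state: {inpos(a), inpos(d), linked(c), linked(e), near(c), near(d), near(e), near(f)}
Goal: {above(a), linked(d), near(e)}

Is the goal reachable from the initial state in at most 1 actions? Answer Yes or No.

1. bind(d,d)  →  {above(d), inpos(a), linked(c), linked(e), near(c), near(d), near(e), near(f)}
2. bind(a,a)  →  {above(a), above(d), linked(c), linked(e), near(c), near(d), near(e), near(f)}
3. swap(d,e)  →  {above(a), above(d), linked(c), linked(d), linked(e), near(c), near(d), near(e), near(f)}
optimal plan length = 3; 3 > 1

No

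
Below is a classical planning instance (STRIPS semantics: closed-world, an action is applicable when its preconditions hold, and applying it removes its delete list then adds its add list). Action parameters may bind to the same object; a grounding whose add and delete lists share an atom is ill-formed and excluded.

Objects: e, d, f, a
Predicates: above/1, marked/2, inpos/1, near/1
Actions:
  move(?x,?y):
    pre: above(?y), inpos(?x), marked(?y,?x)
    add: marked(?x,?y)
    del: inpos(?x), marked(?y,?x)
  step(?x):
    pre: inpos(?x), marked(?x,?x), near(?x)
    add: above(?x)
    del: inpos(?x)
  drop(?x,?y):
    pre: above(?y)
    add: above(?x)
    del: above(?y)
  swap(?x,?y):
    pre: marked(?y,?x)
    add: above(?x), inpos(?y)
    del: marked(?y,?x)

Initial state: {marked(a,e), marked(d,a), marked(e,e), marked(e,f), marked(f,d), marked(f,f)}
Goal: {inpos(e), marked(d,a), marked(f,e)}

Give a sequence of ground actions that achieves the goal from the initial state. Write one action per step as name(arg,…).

swap(e,e); swap(d,f); move(f,e)

1. swap(e,e)  →  {above(e), inpos(e), marked(a,e), marked(d,a), marked(e,f), marked(f,d), marked(f,f)}
2. swap(d,f)  →  {above(d), above(e), inpos(e), inpos(f), marked(a,e), marked(d,a), marked(e,f), marked(f,f)}
3. move(f,e)  →  {above(d), above(e), inpos(e), marked(a,e), marked(d,a), marked(f,e), marked(f,f)}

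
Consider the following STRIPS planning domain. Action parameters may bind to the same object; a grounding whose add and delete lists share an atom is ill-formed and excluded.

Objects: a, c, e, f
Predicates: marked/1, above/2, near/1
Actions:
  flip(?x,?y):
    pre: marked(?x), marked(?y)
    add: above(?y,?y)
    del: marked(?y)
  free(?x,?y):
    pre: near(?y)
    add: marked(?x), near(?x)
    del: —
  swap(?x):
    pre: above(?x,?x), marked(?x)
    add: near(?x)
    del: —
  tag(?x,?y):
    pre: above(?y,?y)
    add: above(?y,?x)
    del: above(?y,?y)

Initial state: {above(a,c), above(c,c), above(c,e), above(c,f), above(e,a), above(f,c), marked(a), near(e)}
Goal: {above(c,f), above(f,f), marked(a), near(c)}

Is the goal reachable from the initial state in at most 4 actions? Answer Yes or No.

Yes

1. free(c,e)  →  {above(a,c), above(c,c), above(c,e), above(c,f), above(e,a), above(f,c), marked(a), marked(c), near(c), near(e)}
2. free(f,c)  →  {above(a,c), above(c,c), above(c,e), above(c,f), above(e,a), above(f,c), marked(a), marked(c), marked(f), near(c), near(e), near(f)}
3. flip(a,f)  →  {above(a,c), above(c,c), above(c,e), above(c,f), above(e,a), above(f,c), above(f,f), marked(a), marked(c), near(c), near(e), near(f)}
optimal plan length = 3; 3 ≤ 4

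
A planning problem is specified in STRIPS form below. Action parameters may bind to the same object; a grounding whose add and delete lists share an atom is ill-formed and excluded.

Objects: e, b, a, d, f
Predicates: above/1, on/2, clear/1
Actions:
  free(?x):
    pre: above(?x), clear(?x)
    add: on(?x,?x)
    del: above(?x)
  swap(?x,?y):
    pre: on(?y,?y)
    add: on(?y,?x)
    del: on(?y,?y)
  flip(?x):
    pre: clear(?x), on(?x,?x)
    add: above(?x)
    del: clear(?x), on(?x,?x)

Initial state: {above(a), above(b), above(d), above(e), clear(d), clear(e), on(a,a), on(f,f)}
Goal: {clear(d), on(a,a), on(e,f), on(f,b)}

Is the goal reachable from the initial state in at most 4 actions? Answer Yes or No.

1. free(e)  →  {above(a), above(b), above(d), clear(d), clear(e), on(a,a), on(e,e), on(f,f)}
2. swap(b,f)  →  {above(a), above(b), above(d), clear(d), clear(e), on(a,a), on(e,e), on(f,b)}
3. swap(f,e)  →  {above(a), above(b), above(d), clear(d), clear(e), on(a,a), on(e,f), on(f,b)}
optimal plan length = 3; 3 ≤ 4

Yes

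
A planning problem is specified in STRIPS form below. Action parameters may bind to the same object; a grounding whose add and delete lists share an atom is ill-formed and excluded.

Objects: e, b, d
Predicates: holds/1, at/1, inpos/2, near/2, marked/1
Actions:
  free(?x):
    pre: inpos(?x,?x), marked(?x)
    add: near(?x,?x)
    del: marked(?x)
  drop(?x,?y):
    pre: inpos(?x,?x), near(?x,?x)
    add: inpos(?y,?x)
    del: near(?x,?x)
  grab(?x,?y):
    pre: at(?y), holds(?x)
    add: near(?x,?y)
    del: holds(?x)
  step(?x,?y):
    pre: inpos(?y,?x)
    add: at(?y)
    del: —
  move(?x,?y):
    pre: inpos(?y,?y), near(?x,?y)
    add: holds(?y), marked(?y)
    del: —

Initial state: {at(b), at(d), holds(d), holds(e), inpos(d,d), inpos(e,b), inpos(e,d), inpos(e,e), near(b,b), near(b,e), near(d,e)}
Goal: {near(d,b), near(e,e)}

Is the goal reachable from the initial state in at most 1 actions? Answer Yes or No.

No

1. grab(d,b)  →  {at(b), at(d), holds(e), inpos(d,d), inpos(e,b), inpos(e,d), inpos(e,e), near(b,b), near(b,e), near(d,b), near(d,e)}
2. step(e,e)  →  {at(b), at(d), at(e), holds(e), inpos(d,d), inpos(e,b), inpos(e,d), inpos(e,e), near(b,b), near(b,e), near(d,b), near(d,e)}
3. grab(e,e)  →  {at(b), at(d), at(e), inpos(d,d), inpos(e,b), inpos(e,d), inpos(e,e), near(b,b), near(b,e), near(d,b), near(d,e), near(e,e)}
optimal plan length = 3; 3 > 1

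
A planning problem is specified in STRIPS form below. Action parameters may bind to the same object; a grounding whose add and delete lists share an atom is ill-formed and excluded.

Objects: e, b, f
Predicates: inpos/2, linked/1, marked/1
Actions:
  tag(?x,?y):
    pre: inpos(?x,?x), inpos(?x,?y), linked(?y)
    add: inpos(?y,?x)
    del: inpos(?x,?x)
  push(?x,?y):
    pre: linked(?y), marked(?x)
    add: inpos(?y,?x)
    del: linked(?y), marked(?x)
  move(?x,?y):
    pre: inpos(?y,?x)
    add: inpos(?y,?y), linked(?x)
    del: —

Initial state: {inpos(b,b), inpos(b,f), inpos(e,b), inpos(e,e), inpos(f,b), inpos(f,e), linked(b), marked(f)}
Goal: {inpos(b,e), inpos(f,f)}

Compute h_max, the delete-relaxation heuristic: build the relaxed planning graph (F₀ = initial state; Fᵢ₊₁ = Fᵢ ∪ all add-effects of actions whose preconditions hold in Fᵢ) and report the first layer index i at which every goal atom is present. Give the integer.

F0 = init (8 atoms)
F1 = F0 ∪ {inpos(b,e), inpos(f,f), linked(e), linked(f)}  (12 atoms)
goal ⊆ F1  ⇒  h_max = 1

1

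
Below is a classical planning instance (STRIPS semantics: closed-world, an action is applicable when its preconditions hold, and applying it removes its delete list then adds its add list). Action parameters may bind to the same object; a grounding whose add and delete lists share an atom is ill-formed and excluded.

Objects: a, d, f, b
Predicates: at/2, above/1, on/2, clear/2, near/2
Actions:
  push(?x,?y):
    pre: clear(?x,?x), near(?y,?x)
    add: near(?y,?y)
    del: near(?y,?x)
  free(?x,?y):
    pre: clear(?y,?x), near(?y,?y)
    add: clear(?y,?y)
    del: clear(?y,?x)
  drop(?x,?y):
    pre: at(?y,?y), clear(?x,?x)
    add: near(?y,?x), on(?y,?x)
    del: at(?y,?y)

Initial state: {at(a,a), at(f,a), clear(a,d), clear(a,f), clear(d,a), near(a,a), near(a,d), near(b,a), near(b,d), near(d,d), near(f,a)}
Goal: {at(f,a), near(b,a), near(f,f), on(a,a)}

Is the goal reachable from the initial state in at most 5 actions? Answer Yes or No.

1. free(d,a)  →  {at(a,a), at(f,a), clear(a,a), clear(a,f), clear(d,a), near(a,a), near(a,d), near(b,a), near(b,d), near(d,d), near(f,a)}
2. push(a,f)  →  {at(a,a), at(f,a), clear(a,a), clear(a,f), clear(d,a), near(a,a), near(a,d), near(b,a), near(b,d), near(d,d), near(f,f)}
3. drop(a,a)  →  {at(f,a), clear(a,a), clear(a,f), clear(d,a), near(a,a), near(a,d), near(b,a), near(b,d), near(d,d), near(f,f), on(a,a)}
optimal plan length = 3; 3 ≤ 5

Yes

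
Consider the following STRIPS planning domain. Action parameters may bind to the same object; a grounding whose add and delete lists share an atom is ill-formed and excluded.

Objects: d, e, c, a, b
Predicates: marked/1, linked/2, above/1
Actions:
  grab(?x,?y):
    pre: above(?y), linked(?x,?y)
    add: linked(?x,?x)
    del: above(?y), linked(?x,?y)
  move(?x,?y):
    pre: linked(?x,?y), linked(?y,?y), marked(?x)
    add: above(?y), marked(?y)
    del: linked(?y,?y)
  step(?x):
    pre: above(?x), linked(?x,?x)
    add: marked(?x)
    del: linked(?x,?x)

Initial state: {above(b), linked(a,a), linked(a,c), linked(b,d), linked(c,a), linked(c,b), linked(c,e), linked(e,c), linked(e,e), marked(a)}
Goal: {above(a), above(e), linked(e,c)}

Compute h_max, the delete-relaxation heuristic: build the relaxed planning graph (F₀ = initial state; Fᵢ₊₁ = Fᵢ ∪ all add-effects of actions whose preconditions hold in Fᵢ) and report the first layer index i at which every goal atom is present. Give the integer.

3

F0 = init (10 atoms)
F1 = F0 ∪ {above(a), linked(c,c)}  (12 atoms)
F2 = F1 ∪ {above(c), marked(c)}  (14 atoms)
F3 = F2 ∪ {above(e), marked(e)}  (16 atoms)
goal ⊆ F3  ⇒  h_max = 3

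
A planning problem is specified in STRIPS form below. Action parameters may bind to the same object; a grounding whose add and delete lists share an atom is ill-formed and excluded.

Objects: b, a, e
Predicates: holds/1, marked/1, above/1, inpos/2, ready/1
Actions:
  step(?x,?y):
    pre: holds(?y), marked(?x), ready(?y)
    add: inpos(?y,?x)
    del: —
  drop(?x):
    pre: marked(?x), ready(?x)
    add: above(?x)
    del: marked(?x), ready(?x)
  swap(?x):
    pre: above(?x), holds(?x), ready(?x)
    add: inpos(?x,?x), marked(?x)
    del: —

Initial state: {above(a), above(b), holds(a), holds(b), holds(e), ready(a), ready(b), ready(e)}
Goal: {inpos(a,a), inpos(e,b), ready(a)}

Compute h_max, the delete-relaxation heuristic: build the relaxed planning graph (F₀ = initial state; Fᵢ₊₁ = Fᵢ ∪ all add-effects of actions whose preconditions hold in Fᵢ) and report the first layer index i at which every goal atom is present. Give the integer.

F0 = init (8 atoms)
F1 = F0 ∪ {inpos(a,a), inpos(b,b), marked(a), marked(b)}  (12 atoms)
F2 = F1 ∪ {inpos(a,b), inpos(b,a), inpos(e,a), inpos(e,b)}  (16 atoms)
goal ⊆ F2  ⇒  h_max = 2

2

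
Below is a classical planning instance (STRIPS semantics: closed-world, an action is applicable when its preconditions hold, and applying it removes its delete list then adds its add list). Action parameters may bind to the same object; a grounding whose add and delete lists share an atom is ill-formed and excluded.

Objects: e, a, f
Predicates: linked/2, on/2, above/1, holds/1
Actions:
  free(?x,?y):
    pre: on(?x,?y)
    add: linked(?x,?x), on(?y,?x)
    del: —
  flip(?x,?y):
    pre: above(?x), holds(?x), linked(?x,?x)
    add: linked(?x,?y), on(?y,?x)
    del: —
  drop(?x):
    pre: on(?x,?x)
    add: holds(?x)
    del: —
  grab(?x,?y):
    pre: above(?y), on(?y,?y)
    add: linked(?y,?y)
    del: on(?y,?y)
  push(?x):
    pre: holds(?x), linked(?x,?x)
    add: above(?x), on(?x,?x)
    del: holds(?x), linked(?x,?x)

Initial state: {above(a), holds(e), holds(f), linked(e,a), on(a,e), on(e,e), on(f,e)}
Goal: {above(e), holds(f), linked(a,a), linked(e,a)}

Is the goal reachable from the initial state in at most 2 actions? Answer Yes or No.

No

1. free(e,e)  →  {above(a), holds(e), holds(f), linked(e,a), linked(e,e), on(a,e), on(e,e), on(f,e)}
2. free(a,e)  →  {above(a), holds(e), holds(f), linked(a,a), linked(e,a), linked(e,e), on(a,e), on(e,a), on(e,e), on(f,e)}
3. push(e)  →  {above(a), above(e), holds(f), linked(a,a), linked(e,a), on(a,e), on(e,a), on(e,e), on(f,e)}
optimal plan length = 3; 3 > 2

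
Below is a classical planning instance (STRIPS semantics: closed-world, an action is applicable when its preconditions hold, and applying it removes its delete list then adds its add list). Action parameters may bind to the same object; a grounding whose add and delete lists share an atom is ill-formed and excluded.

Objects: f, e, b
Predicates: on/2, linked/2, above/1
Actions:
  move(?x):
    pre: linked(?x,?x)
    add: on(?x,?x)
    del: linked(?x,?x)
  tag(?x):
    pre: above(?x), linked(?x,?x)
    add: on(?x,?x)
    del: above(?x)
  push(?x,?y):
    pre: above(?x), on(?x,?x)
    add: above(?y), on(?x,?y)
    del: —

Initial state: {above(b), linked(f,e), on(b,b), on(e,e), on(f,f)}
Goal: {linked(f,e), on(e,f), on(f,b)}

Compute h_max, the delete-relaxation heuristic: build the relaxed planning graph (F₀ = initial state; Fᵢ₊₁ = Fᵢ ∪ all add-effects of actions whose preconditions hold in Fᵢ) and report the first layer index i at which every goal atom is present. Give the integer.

2

F0 = init (5 atoms)
F1 = F0 ∪ {above(e), above(f), on(b,e), on(b,f)}  (9 atoms)
F2 = F1 ∪ {on(e,b), on(e,f), on(f,b), on(f,e)}  (13 atoms)
goal ⊆ F2  ⇒  h_max = 2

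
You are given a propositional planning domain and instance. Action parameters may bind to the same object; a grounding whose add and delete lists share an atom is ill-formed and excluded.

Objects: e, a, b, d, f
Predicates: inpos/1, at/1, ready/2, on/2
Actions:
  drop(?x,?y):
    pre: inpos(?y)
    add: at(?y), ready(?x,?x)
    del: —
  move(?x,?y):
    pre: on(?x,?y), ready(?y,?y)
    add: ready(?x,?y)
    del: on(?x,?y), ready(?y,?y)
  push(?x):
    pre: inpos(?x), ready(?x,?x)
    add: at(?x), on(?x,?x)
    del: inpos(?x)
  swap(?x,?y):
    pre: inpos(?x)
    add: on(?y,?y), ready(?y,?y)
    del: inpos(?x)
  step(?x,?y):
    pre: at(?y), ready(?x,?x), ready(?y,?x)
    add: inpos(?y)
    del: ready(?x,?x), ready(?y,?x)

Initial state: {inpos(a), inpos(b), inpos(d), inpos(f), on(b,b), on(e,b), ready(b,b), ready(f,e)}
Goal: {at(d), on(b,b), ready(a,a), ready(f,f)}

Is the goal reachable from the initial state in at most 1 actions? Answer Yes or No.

No

1. drop(a,a)  →  {at(a), inpos(a), inpos(b), inpos(d), inpos(f), on(b,b), on(e,b), ready(a,a), ready(b,b), ready(f,e)}
2. drop(f,d)  →  {at(a), at(d), inpos(a), inpos(b), inpos(d), inpos(f), on(b,b), on(e,b), ready(a,a), ready(b,b), ready(f,e), ready(f,f)}
optimal plan length = 2; 2 > 1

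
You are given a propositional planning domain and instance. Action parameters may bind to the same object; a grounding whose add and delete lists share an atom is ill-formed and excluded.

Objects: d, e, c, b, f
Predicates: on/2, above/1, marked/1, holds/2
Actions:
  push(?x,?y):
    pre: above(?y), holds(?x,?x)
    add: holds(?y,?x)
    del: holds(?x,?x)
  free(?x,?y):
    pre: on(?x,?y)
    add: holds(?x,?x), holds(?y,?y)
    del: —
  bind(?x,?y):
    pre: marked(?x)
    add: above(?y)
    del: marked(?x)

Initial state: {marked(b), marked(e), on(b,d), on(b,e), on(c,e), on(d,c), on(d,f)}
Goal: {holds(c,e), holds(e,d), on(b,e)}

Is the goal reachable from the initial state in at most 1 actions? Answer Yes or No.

No

1. free(d,c)  →  {holds(c,c), holds(d,d), marked(b), marked(e), on(b,d), on(b,e), on(c,e), on(d,c), on(d,f)}
2. free(c,e)  →  {holds(c,c), holds(d,d), holds(e,e), marked(b), marked(e), on(b,d), on(b,e), on(c,e), on(d,c), on(d,f)}
3. bind(e,e)  →  {above(e), holds(c,c), holds(d,d), holds(e,e), marked(b), on(b,d), on(b,e), on(c,e), on(d,c), on(d,f)}
4. push(d,e)  →  {above(e), holds(c,c), holds(e,d), holds(e,e), marked(b), on(b,d), on(b,e), on(c,e), on(d,c), on(d,f)}
5. bind(b,c)  →  {above(c), above(e), holds(c,c), holds(e,d), holds(e,e), on(b,d), on(b,e), on(c,e), on(d,c), on(d,f)}
6. push(e,c)  →  {above(c), above(e), holds(c,c), holds(c,e), holds(e,d), on(b,d), on(b,e), on(c,e), on(d,c), on(d,f)}
optimal plan length = 6; 6 > 1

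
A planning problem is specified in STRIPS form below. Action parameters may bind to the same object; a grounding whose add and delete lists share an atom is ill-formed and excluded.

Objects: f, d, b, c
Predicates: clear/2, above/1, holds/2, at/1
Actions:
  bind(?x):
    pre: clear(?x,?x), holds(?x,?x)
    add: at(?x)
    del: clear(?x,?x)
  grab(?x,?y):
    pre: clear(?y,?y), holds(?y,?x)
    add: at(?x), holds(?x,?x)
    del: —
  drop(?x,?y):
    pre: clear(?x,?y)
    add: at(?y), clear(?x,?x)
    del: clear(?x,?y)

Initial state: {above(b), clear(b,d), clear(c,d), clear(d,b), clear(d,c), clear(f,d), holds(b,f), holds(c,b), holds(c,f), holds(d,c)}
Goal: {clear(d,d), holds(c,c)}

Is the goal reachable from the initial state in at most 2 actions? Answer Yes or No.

Yes

1. drop(d,b)  →  {above(b), at(b), clear(b,d), clear(c,d), clear(d,c), clear(d,d), clear(f,d), holds(b,f), holds(c,b), holds(c,f), holds(d,c)}
2. grab(c,d)  →  {above(b), at(b), at(c), clear(b,d), clear(c,d), clear(d,c), clear(d,d), clear(f,d), holds(b,f), holds(c,b), holds(c,c), holds(c,f), holds(d,c)}
optimal plan length = 2; 2 ≤ 2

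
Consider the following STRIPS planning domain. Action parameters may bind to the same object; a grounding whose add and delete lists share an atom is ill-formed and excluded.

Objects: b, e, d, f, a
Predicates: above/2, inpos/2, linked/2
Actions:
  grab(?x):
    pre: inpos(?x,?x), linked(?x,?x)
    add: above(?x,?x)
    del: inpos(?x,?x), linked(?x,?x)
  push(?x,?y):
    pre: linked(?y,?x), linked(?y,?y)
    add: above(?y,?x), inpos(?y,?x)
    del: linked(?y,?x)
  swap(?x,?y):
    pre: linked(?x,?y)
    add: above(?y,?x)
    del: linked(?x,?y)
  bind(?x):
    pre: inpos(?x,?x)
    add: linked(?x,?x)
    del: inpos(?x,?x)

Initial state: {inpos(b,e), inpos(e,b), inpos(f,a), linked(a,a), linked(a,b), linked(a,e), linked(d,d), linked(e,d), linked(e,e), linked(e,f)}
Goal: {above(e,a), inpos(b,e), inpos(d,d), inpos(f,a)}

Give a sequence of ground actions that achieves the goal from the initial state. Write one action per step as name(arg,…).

push(d,d); swap(a,e)

1. push(d,d)  →  {above(d,d), inpos(b,e), inpos(d,d), inpos(e,b), inpos(f,a), linked(a,a), linked(a,b), linked(a,e), linked(e,d), linked(e,e), linked(e,f)}
2. swap(a,e)  →  {above(d,d), above(e,a), inpos(b,e), inpos(d,d), inpos(e,b), inpos(f,a), linked(a,a), linked(a,b), linked(e,d), linked(e,e), linked(e,f)}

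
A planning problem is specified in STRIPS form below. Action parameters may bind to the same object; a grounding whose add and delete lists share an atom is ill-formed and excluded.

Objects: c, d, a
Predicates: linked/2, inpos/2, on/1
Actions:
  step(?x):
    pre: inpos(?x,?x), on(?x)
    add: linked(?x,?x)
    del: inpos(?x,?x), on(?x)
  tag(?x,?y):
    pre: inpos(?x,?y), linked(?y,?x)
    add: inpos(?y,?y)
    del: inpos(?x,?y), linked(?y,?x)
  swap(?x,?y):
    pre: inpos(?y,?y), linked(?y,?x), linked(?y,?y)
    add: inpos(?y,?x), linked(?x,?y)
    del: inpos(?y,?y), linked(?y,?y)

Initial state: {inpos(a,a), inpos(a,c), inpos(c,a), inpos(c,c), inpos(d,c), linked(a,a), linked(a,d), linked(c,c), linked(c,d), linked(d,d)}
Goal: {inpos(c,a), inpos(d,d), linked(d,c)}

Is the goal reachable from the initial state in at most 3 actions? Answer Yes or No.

1. swap(d,c)  →  {inpos(a,a), inpos(a,c), inpos(c,a), inpos(c,d), inpos(d,c), linked(a,a), linked(a,d), linked(c,d), linked(d,c), linked(d,d)}
2. swap(d,a)  →  {inpos(a,c), inpos(a,d), inpos(c,a), inpos(c,d), inpos(d,c), linked(a,d), linked(c,d), linked(d,a), linked(d,c), linked(d,d)}
3. tag(a,d)  →  {inpos(a,c), inpos(c,a), inpos(c,d), inpos(d,c), inpos(d,d), linked(a,d), linked(c,d), linked(d,c), linked(d,d)}
optimal plan length = 3; 3 ≤ 3

Yes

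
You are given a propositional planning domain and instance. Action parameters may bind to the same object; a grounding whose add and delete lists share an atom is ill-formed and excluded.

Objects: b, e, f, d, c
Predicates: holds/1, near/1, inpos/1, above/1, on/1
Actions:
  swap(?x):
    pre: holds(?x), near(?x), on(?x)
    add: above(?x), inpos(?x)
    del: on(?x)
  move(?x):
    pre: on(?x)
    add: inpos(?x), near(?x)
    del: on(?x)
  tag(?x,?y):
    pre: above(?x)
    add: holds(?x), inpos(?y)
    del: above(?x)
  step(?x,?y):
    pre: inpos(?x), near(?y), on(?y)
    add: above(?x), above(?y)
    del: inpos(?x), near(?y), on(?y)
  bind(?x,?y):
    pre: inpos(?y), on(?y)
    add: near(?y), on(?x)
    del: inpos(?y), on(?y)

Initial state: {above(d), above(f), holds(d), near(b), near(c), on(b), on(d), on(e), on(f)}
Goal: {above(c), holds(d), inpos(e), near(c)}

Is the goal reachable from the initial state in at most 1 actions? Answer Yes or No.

1. move(e)  →  {above(d), above(f), holds(d), inpos(e), near(b), near(c), near(e), on(b), on(d), on(f)}
2. tag(f,c)  →  {above(d), holds(d), holds(f), inpos(c), inpos(e), near(b), near(c), near(e), on(b), on(d), on(f)}
3. step(c,b)  →  {above(b), above(c), above(d), holds(d), holds(f), inpos(e), near(c), near(e), on(d), on(f)}
optimal plan length = 3; 3 > 1

No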